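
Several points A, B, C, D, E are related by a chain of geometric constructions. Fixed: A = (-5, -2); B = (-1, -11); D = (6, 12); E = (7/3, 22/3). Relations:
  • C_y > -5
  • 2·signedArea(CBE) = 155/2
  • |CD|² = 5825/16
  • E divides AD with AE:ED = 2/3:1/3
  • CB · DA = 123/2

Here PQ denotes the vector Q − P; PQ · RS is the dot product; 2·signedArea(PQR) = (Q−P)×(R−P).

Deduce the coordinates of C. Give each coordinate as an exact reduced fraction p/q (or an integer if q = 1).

C = (-4, -17/4)

1. C_x = -4  [2·signedArea(CBE) = 155/2 ∩ CB · DA = 123/2]
2. C_y = -17/4  [2·signedArea(CBE) = 155/2 ∩ CB · DA = 123/2]
   → C = (-4, -17/4)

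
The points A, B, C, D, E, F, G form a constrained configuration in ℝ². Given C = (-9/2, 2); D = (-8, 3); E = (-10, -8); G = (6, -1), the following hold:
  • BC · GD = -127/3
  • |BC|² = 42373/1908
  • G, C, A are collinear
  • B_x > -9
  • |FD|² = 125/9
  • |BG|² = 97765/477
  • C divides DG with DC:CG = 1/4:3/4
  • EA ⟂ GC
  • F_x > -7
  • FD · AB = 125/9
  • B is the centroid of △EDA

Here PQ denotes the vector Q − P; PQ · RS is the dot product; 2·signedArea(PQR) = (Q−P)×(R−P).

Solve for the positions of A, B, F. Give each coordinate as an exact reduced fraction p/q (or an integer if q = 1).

A = (-368/53, 143/53)
B = (-1322/159, -122/159)
F = (-1054/159, 1028/159)

1. A_x = -368/53  [G, C, A are collinear ∩ EA ⟂ GC]
2. A_y = 143/53  [G, C, A are collinear ∩ EA ⟂ GC]
   → A = (-368/53, 143/53)
3. B_x = -1322/159  [B is the centroid of △EDA]
4. B_y = -122/159  [B is the centroid of △EDA]
   → B = (-1322/159, -122/159)
5. F_x = -1054/159  [line 218/159·x + 551/159·y + -6352/477 = 0 ∩ |FD|² = 125/9]
6. F_y = 1028/159  [line 218/159·x + 551/159·y + -6352/477 = 0 ∩ |FD|² = 125/9]
   → F = (-1054/159, 1028/159)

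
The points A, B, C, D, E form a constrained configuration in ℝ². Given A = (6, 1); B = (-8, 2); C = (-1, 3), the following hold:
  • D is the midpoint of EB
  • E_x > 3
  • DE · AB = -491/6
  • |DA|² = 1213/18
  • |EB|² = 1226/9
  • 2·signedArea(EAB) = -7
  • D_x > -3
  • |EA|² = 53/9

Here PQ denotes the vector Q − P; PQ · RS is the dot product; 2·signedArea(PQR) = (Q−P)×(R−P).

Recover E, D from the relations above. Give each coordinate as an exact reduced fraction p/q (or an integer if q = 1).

1. E_x = 11/3  [line -1·x + -14·y + 27 = 0 ∩ |EB|² = 1226/9]
2. E_y = 5/3  [line -1·x + -14·y + 27 = 0 ∩ |EB|² = 1226/9]
   → E = (11/3, 5/3)
3. D_x = -13/6  [D is the midpoint of EB]
4. D_y = 11/6  [D is the midpoint of EB]
   → D = (-13/6, 11/6)

D = (-13/6, 11/6)
E = (11/3, 5/3)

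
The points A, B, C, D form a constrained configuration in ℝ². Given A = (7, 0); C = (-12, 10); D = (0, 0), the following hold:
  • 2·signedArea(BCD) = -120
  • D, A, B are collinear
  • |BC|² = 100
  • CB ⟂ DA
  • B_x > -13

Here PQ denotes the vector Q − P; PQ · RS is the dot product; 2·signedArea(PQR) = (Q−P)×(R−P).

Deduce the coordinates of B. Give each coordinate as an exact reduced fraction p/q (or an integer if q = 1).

B = (-12, 0)

1. B_x = -12  [D, A, B are collinear ∩ CB ⟂ DA]
2. B_y = 0  [D, A, B are collinear ∩ CB ⟂ DA]
   → B = (-12, 0)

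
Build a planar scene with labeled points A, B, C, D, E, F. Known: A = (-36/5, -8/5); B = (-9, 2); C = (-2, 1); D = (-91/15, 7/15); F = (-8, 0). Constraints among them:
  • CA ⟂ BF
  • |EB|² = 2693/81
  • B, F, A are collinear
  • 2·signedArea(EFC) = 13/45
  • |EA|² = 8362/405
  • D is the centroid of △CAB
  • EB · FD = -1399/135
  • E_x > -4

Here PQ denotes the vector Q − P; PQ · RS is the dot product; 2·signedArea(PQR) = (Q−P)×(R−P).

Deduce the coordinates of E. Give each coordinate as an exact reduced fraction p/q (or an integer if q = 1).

1. E_x = -151/45  [EB · FD = -1399/135 ∩ 2·signedArea(EFC) = 13/45]
2. E_y = 37/45  [EB · FD = -1399/135 ∩ 2·signedArea(EFC) = 13/45]
   → E = (-151/45, 37/45)

E = (-151/45, 37/45)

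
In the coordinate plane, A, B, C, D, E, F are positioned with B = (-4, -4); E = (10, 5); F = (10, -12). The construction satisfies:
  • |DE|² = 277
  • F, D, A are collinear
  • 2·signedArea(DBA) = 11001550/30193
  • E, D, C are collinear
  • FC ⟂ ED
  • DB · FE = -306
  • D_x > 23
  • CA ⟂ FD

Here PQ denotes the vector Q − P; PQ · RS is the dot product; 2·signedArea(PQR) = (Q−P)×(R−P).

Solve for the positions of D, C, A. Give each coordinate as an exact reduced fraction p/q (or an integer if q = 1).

A = (401057/30193, -178223/30193)
C = (628/277, 8/277)
D = (24, 14)

1. D_y = 14  [DB · FE = -306]
2. D_x = 24  [|DE|² = 277]
   → D = (24, 14)
3. C_x = 628/277  [E, D, C are collinear ∩ FC ⟂ ED]
4. C_y = 8/277  [E, D, C are collinear ∩ FC ⟂ ED]
   → C = (628/277, 8/277)
5. A_x = 401057/30193  [F, D, A are collinear ∩ CA ⟂ FD]
6. A_y = -178223/30193  [F, D, A are collinear ∩ CA ⟂ FD]
   → A = (401057/30193, -178223/30193)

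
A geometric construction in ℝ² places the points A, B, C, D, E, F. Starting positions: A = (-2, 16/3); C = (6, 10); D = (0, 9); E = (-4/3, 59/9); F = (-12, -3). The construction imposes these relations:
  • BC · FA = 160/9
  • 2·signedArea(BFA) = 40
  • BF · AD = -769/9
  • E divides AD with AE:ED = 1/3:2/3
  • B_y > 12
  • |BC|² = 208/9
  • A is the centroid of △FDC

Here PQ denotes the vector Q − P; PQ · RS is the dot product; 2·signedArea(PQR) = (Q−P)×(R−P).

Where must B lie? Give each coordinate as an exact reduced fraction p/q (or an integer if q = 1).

1. B_x = 2  [BC · FA = 160/9 ∩ 2·signedArea(BFA) = 40]
2. B_y = 38/3  [BC · FA = 160/9 ∩ 2·signedArea(BFA) = 40]
   → B = (2, 38/3)

B = (2, 38/3)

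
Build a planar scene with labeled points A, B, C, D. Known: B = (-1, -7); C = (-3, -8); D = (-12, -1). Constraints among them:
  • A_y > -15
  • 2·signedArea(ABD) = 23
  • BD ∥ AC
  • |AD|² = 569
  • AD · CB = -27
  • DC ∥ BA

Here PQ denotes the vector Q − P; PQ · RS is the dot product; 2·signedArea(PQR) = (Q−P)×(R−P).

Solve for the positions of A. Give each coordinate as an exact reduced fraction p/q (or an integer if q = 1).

A = (8, -14)

1. A_x = 8  [BD ∥ AC ∩ DC ∥ BA]
2. A_y = -14  [BD ∥ AC ∩ DC ∥ BA]
   → A = (8, -14)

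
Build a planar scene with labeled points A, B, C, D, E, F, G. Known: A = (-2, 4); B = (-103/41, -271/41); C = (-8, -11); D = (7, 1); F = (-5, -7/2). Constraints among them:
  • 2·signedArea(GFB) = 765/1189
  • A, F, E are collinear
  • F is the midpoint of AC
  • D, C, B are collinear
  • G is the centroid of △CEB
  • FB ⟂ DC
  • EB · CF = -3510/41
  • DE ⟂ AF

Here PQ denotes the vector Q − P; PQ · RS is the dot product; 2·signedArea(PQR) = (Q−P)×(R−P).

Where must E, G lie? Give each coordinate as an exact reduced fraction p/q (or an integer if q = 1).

E = (-52/29, 131/29)
G = (-4877/1189, -5189/1189)

1. E_x = -52/29  [A, F, E are collinear ∩ DE ⟂ AF]
2. E_y = 131/29  [A, F, E are collinear ∩ DE ⟂ AF]
   → E = (-52/29, 131/29)
3. G_x = -4877/1189  [G is the centroid of △CEB]
4. G_y = -5189/1189  [G is the centroid of △CEB]
   → G = (-4877/1189, -5189/1189)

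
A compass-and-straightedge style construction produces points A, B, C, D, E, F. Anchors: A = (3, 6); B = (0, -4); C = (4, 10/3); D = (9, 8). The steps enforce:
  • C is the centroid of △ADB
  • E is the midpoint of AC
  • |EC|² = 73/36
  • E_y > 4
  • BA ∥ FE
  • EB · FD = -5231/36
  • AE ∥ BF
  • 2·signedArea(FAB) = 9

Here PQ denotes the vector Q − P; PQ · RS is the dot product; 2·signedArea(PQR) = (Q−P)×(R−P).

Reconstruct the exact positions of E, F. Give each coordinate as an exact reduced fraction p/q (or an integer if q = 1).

1. E_x = 7/2  [E is the midpoint of AC]
2. E_y = 14/3  [E is the midpoint of AC]
   → E = (7/2, 14/3)
3. F_x = 1/2  [BA ∥ FE ∩ AE ∥ BF]
4. F_y = -16/3  [BA ∥ FE ∩ AE ∥ BF]
   → F = (1/2, -16/3)

E = (7/2, 14/3)
F = (1/2, -16/3)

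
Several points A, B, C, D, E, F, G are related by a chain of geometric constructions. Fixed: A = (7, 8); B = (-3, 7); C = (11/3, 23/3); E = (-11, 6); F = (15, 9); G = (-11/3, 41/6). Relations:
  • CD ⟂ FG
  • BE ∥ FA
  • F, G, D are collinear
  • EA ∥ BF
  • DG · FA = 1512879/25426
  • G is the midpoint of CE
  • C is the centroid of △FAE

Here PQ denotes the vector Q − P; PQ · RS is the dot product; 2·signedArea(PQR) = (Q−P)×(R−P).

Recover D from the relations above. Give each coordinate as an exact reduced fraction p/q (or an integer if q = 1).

1. D_x = 139765/38139  [F, G, D are collinear ∩ CD ⟂ FG]
2. D_y = 293071/38139  [F, G, D are collinear ∩ CD ⟂ FG]
   → D = (139765/38139, 293071/38139)

D = (139765/38139, 293071/38139)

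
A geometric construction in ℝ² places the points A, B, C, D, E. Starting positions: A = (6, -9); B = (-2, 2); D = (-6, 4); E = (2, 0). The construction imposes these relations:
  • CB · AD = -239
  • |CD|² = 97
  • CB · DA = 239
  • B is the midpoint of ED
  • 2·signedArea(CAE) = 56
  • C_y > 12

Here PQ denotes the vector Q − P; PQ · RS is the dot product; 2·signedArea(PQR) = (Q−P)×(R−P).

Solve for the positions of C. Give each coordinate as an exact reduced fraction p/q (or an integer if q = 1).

C = (-10, 13)

1. C_x = -10  [2·signedArea(CAE) = 56 ∩ CB · AD = -239]
2. C_y = 13  [2·signedArea(CAE) = 56 ∩ CB · AD = -239]
   → C = (-10, 13)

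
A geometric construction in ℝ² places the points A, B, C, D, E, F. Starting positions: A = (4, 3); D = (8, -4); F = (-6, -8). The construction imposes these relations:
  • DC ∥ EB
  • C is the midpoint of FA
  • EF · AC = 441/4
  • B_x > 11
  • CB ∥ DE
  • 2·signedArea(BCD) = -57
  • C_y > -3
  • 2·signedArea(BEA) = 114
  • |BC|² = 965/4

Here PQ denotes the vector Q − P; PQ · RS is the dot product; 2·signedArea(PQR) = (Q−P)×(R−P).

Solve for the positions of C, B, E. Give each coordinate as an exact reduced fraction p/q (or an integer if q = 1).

B = (12, -11)
C = (-1, -5/2)
E = (21, -25/2)

1. C_x = -1  [C is the midpoint of FA]
2. C_y = -5/2  [C is the midpoint of FA]
   → C = (-1, -5/2)
3. B_x = 12  [line 3/2·x + 9·y + 81 = 0 ∩ |BC|² = 965/4]
4. B_y = -11  [line 3/2·x + 9·y + 81 = 0 ∩ |BC|² = 965/4]
   → B = (12, -11)
5. E_x = 21  [2·signedArea(BEA) = 114 ∩ DC ∥ EB]
6. E_y = -25/2  [2·signedArea(BEA) = 114 ∩ DC ∥ EB]
   → E = (21, -25/2)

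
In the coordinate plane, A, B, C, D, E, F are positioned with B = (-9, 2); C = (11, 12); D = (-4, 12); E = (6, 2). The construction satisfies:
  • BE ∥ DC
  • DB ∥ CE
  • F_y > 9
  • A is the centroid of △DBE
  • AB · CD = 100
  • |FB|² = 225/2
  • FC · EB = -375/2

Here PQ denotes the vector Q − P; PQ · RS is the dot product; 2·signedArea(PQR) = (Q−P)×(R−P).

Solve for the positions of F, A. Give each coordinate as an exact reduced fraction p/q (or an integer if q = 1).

A = (-7/3, 16/3)
F = (-3/2, 19/2)

1. F_x = -3/2  [FC · EB = -375/2]
2. F_y = 19/2  [|FB|² = 225/2]
   → F = (-3/2, 19/2)
3. A_x = -7/3  [A is the centroid of △DBE]
4. A_y = 16/3  [A is the centroid of △DBE]
   → A = (-7/3, 16/3)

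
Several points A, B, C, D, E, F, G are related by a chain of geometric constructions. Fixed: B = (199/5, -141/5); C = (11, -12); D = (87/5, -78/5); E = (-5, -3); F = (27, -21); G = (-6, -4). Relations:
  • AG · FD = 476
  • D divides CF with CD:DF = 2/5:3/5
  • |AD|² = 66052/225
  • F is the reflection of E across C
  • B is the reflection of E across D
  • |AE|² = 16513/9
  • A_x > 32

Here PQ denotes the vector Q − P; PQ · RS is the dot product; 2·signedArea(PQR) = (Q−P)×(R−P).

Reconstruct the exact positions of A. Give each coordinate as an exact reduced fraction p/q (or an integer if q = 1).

A = (97/3, -24)

1. A_x = 97/3  [line 48/5·x + -27/5·y + -440 = 0 ∩ |AE|² = 16513/9]
2. A_y = -24  [line 48/5·x + -27/5·y + -440 = 0 ∩ |AE|² = 16513/9]
   → A = (97/3, -24)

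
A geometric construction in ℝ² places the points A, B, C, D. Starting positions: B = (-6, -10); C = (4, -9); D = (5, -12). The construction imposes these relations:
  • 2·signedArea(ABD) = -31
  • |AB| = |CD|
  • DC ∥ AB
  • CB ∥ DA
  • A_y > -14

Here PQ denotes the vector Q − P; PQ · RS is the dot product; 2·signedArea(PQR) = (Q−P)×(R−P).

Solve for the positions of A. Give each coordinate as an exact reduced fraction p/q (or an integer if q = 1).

1. A_x = -5  [DC ∥ AB ∩ CB ∥ DA]
2. A_y = -13  [DC ∥ AB ∩ CB ∥ DA]
   → A = (-5, -13)

A = (-5, -13)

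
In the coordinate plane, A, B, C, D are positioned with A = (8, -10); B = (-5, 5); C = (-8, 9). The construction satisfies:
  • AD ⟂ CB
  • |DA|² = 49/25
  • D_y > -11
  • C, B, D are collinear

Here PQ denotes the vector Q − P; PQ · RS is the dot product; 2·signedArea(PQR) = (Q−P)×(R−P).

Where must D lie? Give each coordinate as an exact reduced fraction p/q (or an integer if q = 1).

D = (172/25, -271/25)

1. D_x = 172/25  [C, B, D are collinear ∩ AD ⟂ CB]
2. D_y = -271/25  [C, B, D are collinear ∩ AD ⟂ CB]
   → D = (172/25, -271/25)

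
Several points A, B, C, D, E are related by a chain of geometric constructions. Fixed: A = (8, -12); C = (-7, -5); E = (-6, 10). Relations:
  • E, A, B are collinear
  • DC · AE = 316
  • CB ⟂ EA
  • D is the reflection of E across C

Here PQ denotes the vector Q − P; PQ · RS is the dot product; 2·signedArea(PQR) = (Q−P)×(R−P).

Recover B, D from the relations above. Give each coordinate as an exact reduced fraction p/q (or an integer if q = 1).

1. B_x = 43/85  [E, A, B are collinear ∩ CB ⟂ EA]
2. B_y = -19/85  [E, A, B are collinear ∩ CB ⟂ EA]
   → B = (43/85, -19/85)
3. D_x = -8  [D is the reflection of E across C]
4. D_y = -20  [D is the reflection of E across C]
   → D = (-8, -20)

B = (43/85, -19/85)
D = (-8, -20)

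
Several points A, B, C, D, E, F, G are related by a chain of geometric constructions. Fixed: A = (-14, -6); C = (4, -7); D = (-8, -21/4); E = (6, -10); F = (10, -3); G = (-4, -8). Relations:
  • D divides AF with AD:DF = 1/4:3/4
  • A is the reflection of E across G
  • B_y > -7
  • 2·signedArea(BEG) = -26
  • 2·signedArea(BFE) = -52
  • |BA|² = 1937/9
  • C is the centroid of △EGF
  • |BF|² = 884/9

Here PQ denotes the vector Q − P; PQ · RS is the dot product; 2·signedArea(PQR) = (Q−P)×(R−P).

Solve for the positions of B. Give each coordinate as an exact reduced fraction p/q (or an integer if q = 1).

1. B_x = 2/3  [2·signedArea(BFE) = -52 ∩ 2·signedArea(BEG) = -26]
2. B_y = -19/3  [2·signedArea(BFE) = -52 ∩ 2·signedArea(BEG) = -26]
   → B = (2/3, -19/3)

B = (2/3, -19/3)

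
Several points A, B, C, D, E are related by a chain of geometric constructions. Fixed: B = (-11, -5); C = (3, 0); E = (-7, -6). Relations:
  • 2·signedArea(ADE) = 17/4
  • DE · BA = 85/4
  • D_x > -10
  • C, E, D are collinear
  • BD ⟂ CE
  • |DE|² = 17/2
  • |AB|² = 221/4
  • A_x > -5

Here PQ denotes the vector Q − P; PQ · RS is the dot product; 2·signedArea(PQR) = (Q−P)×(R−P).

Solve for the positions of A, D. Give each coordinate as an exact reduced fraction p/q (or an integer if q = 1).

1. D_x = -19/2  [C, E, D are collinear ∩ BD ⟂ CE]
2. D_y = -15/2  [C, E, D are collinear ∩ BD ⟂ CE]
   → D = (-19/2, -15/2)
3. A_x = -4  [2·signedArea(ADE) = 17/4 ∩ DE · BA = 85/4]
4. A_y = -5/2  [2·signedArea(ADE) = 17/4 ∩ DE · BA = 85/4]
   → A = (-4, -5/2)

A = (-4, -5/2)
D = (-19/2, -15/2)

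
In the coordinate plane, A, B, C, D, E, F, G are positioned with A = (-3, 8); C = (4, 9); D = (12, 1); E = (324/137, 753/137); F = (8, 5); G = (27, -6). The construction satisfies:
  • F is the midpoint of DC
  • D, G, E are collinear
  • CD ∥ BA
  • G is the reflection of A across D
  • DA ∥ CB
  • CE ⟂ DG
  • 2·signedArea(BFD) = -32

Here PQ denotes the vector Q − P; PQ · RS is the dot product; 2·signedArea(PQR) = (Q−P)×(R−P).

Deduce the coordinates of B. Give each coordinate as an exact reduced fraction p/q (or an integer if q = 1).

B = (-11, 16)

1. B_x = -11  [CD ∥ BA ∩ DA ∥ CB]
2. B_y = 16  [CD ∥ BA ∩ DA ∥ CB]
   → B = (-11, 16)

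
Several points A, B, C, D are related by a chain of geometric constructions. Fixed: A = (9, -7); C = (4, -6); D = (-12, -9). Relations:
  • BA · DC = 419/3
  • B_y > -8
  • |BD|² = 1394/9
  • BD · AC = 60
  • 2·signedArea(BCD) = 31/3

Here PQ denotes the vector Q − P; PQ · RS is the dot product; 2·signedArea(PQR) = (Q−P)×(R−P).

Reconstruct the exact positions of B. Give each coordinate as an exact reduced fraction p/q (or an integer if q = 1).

B = (1/3, -22/3)

1. B_x = 1/3  [2·signedArea(BCD) = 31/3 ∩ BD · AC = 60]
2. B_y = -22/3  [2·signedArea(BCD) = 31/3 ∩ BD · AC = 60]
   → B = (1/3, -22/3)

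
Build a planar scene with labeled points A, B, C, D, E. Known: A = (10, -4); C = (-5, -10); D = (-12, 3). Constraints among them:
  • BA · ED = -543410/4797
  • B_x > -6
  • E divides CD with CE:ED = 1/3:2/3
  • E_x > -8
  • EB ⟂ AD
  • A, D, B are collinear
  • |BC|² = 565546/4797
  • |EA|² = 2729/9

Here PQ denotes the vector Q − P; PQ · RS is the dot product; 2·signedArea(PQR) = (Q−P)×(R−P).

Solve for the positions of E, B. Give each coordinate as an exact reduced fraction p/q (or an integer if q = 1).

1. E_x = -22/3  [E divides CD with CE:ED = 1/3:2/3]
2. E_y = -17/3  [E divides CD with CE:ED = 1/3:2/3]
   → E = (-22/3, -17/3)
3. B_x = -8408/1599  [A, D, B are collinear ∩ EB ⟂ AD]
4. B_y = 1367/1599  [A, D, B are collinear ∩ EB ⟂ AD]
   → B = (-8408/1599, 1367/1599)

B = (-8408/1599, 1367/1599)
E = (-22/3, -17/3)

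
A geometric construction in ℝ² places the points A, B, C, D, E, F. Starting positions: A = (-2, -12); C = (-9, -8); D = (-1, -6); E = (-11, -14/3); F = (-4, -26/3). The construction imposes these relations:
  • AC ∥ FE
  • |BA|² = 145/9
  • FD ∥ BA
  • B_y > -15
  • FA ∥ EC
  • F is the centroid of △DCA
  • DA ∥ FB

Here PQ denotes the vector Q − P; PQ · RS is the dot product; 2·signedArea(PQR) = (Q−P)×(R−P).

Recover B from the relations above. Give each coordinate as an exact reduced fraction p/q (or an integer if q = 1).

B = (-5, -44/3)

1. B_x = -5  [FD ∥ BA ∩ DA ∥ FB]
2. B_y = -44/3  [FD ∥ BA ∩ DA ∥ FB]
   → B = (-5, -44/3)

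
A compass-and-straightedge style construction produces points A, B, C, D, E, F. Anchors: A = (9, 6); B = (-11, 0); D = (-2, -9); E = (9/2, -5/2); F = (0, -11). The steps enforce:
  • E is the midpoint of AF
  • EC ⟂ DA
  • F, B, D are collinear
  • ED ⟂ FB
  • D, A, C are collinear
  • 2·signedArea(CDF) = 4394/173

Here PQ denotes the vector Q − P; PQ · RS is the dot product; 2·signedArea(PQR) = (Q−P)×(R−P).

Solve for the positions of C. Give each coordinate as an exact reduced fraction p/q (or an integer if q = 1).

C = (1167/346, -579/346)

1. C_x = 1167/346  [D, A, C are collinear ∩ EC ⟂ DA]
2. C_y = -579/346  [D, A, C are collinear ∩ EC ⟂ DA]
   → C = (1167/346, -579/346)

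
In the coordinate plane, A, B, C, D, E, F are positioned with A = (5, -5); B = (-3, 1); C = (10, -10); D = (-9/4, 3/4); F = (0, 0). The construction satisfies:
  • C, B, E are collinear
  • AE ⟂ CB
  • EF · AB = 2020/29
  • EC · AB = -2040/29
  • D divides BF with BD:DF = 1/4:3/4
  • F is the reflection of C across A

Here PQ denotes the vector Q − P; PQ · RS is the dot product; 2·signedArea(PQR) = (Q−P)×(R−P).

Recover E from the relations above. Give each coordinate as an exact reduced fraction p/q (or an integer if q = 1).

E = (134/29, -158/29)

1. E_x = 134/29  [C, B, E are collinear ∩ AE ⟂ CB]
2. E_y = -158/29  [C, B, E are collinear ∩ AE ⟂ CB]
   → E = (134/29, -158/29)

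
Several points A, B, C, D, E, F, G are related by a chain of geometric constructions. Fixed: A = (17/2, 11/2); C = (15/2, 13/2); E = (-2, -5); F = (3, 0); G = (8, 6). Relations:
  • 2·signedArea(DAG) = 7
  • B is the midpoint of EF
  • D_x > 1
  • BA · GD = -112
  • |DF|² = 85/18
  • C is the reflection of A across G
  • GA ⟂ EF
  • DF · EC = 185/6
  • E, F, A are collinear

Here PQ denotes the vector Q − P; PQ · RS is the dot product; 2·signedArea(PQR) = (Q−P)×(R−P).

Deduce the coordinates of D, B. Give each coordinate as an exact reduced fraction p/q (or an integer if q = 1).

1. D_x = 7/6  [DF · EC = 185/6 ∩ 2·signedArea(DAG) = 7]
2. D_y = -7/6  [DF · EC = 185/6 ∩ 2·signedArea(DAG) = 7]
   → D = (7/6, -7/6)
3. B_x = 1/2  [B is the midpoint of EF]
4. B_y = -5/2  [B is the midpoint of EF]
   → B = (1/2, -5/2)

B = (1/2, -5/2)
D = (7/6, -7/6)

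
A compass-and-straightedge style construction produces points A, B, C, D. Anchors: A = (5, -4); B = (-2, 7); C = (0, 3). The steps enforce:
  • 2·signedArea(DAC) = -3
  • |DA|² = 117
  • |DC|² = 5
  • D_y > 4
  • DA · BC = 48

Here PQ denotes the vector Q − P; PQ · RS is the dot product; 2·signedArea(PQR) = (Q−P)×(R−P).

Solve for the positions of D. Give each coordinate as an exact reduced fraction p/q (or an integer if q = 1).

1. D_x = -1  [2·signedArea(DAC) = -3 ∩ DA · BC = 48]
2. D_y = 5  [2·signedArea(DAC) = -3 ∩ DA · BC = 48]
   → D = (-1, 5)

D = (-1, 5)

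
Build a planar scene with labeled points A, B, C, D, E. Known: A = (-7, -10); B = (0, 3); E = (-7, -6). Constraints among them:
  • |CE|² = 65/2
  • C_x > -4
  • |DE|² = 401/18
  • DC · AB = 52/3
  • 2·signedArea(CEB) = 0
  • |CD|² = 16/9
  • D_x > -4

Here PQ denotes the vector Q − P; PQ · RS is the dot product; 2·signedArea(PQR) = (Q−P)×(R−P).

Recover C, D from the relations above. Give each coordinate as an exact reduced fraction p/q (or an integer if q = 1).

C = (-7/2, -3/2)
D = (-7/2, -17/6)

1. C_x = -7/2  [line -9·x + 7·y + -21 = 0 ∩ |CE|² = 65/2]
2. C_y = -3/2  [line -9·x + 7·y + -21 = 0 ∩ |CE|² = 65/2]
   → C = (-7/2, -3/2)
3. D_x = -7/2  [line -7·x + -13·y + -184/3 = 0 ∩ |DE|² = 401/18]
4. D_y = -17/6  [line -7·x + -13·y + -184/3 = 0 ∩ |DE|² = 401/18]
   → D = (-7/2, -17/6)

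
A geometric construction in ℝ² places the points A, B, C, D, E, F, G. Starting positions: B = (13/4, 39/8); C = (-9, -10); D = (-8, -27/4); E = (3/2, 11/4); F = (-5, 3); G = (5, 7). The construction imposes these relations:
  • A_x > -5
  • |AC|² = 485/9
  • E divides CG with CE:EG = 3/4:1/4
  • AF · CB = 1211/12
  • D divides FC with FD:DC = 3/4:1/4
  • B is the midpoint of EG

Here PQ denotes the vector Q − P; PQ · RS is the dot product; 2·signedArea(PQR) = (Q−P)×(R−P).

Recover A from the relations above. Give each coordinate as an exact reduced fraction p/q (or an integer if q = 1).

1. A_x = -13/3  [line -49/4·x + -119/8·y + -2821/24 = 0 ∩ |AC|² = 485/9]
2. A_y = -13/3  [line -49/4·x + -119/8·y + -2821/24 = 0 ∩ |AC|² = 485/9]
   → A = (-13/3, -13/3)

A = (-13/3, -13/3)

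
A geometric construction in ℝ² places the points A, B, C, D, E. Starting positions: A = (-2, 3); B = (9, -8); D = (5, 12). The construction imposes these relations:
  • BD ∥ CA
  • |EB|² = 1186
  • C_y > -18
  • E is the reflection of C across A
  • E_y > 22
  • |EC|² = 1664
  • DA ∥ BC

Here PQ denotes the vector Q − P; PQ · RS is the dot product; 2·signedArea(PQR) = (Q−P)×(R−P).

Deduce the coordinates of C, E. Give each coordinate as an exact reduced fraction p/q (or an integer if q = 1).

C = (2, -17)
E = (-6, 23)

1. C_x = 2  [BD ∥ CA ∩ DA ∥ BC]
2. C_y = -17  [BD ∥ CA ∩ DA ∥ BC]
   → C = (2, -17)
3. E_x = -6  [E is the reflection of C across A]
4. E_y = 23  [E is the reflection of C across A]
   → E = (-6, 23)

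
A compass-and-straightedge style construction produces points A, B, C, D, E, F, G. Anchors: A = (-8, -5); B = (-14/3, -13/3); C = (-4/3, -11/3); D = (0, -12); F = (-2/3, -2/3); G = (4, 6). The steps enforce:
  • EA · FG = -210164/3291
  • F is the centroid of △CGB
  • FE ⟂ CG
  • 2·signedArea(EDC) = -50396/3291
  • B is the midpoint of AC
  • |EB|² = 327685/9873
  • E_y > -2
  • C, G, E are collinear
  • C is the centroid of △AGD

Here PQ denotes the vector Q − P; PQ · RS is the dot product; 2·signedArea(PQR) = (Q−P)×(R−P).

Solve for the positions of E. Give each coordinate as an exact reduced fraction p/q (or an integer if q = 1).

1. E_x = 100/1097  [C, G, E are collinear ∩ FE ⟂ CG]
2. E_y = -1190/1097  [C, G, E are collinear ∩ FE ⟂ CG]
   → E = (100/1097, -1190/1097)

E = (100/1097, -1190/1097)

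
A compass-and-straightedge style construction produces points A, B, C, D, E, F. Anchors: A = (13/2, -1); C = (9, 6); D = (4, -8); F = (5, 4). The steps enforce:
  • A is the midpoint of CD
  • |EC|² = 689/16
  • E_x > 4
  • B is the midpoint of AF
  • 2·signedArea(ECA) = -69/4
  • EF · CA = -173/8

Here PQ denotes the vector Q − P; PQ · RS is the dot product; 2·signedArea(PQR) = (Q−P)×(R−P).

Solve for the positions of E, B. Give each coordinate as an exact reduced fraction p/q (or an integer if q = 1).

B = (23/4, 3/2)
E = (19/4, 1)

1. E_x = 19/4  [EF · CA = -173/8 ∩ 2·signedArea(ECA) = -69/4]
2. E_y = 1  [EF · CA = -173/8 ∩ 2·signedArea(ECA) = -69/4]
   → E = (19/4, 1)
3. B_x = 23/4  [B is the midpoint of AF]
4. B_y = 3/2  [B is the midpoint of AF]
   → B = (23/4, 3/2)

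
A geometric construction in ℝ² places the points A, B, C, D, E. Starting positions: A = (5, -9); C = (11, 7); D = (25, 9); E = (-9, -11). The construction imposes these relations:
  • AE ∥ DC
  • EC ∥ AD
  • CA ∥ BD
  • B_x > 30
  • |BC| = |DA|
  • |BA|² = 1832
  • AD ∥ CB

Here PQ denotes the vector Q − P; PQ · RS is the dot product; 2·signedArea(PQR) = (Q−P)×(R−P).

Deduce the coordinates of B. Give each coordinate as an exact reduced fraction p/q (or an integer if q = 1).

B = (31, 25)

1. B_x = 31  [CA ∥ BD ∩ AD ∥ CB]
2. B_y = 25  [CA ∥ BD ∩ AD ∥ CB]
   → B = (31, 25)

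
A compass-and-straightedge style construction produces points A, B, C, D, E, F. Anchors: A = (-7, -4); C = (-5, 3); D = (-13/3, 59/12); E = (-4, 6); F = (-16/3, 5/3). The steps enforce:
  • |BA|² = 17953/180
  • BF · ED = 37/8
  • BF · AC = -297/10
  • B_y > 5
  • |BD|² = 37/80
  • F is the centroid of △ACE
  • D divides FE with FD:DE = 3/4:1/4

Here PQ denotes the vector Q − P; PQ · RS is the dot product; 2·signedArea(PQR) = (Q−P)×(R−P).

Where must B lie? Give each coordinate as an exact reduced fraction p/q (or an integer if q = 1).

1. B_x = -62/15  [BF · ED = 37/8 ∩ BF · AC = -297/10]
2. B_y = 167/30  [BF · ED = 37/8 ∩ BF · AC = -297/10]
   → B = (-62/15, 167/30)

B = (-62/15, 167/30)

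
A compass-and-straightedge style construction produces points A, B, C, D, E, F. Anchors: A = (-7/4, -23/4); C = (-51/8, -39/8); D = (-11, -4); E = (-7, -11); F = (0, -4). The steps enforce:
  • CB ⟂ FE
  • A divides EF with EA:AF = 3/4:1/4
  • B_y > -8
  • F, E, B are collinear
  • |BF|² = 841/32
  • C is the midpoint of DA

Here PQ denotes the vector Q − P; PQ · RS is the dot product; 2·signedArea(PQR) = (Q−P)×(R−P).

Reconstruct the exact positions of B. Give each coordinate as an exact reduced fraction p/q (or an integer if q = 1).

1. B_x = -29/8  [F, E, B are collinear ∩ CB ⟂ FE]
2. B_y = -61/8  [F, E, B are collinear ∩ CB ⟂ FE]
   → B = (-29/8, -61/8)

B = (-29/8, -61/8)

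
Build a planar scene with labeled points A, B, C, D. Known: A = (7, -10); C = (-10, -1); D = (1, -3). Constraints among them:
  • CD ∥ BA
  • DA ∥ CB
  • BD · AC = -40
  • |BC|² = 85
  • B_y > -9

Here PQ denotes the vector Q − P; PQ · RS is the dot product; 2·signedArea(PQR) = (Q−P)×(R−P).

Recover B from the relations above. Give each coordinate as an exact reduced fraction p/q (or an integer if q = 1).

1. B_x = -4  [CD ∥ BA ∩ DA ∥ CB]
2. B_y = -8  [CD ∥ BA ∩ DA ∥ CB]
   → B = (-4, -8)

B = (-4, -8)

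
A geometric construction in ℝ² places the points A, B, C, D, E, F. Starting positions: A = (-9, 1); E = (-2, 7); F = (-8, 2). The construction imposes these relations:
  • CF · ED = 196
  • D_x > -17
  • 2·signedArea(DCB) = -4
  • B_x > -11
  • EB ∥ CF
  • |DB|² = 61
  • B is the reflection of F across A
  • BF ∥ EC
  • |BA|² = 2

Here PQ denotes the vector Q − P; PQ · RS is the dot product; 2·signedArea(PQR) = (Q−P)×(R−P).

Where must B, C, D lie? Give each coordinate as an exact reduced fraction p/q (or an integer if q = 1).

B = (-10, 0)
C = (0, 9)
D = (-16, -5)

1. B_x = -10  [B is the reflection of F across A]
2. B_y = 0  [B is the reflection of F across A]
   → B = (-10, 0)
3. C_x = 0  [EB ∥ CF ∩ BF ∥ EC]
4. C_y = 9  [EB ∥ CF ∩ BF ∥ EC]
   → C = (0, 9)
5. D_x = -16  [2·signedArea(DCB) = -4 ∩ CF · ED = 196]
6. D_y = -5  [2·signedArea(DCB) = -4 ∩ CF · ED = 196]
   → D = (-16, -5)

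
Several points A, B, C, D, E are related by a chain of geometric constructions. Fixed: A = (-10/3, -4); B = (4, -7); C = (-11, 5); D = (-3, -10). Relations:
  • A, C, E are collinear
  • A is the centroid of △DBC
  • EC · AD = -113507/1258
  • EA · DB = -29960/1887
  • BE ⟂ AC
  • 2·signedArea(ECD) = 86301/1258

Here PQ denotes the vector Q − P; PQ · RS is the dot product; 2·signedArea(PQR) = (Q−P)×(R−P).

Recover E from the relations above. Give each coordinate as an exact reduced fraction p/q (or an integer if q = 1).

1. E_x = 1549/1258  [A, C, E are collinear ∩ BE ⟂ AC]
2. E_y = -11773/1258  [A, C, E are collinear ∩ BE ⟂ AC]
   → E = (1549/1258, -11773/1258)

E = (1549/1258, -11773/1258)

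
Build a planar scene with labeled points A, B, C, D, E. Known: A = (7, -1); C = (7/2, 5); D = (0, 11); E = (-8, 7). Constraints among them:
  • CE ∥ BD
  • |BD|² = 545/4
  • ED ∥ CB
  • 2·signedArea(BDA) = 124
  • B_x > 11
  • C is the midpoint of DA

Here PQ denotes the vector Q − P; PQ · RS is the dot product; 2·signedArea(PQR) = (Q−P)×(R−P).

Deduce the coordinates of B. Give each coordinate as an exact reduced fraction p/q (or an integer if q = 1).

1. B_x = 23/2  [CE ∥ BD ∩ ED ∥ CB]
2. B_y = 9  [CE ∥ BD ∩ ED ∥ CB]
   → B = (23/2, 9)

B = (23/2, 9)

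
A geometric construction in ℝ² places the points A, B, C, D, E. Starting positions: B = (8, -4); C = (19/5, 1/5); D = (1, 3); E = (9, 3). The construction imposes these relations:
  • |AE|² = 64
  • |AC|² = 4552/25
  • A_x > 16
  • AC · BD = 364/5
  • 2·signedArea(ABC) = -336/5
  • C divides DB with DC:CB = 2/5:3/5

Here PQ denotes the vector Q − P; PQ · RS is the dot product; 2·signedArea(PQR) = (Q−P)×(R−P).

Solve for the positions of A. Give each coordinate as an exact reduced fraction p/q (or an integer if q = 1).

A = (17, 3)

1. A_x = 17  [AC · BD = 364/5 ∩ 2·signedArea(ABC) = -336/5]
2. A_y = 3  [AC · BD = 364/5 ∩ 2·signedArea(ABC) = -336/5]
   → A = (17, 3)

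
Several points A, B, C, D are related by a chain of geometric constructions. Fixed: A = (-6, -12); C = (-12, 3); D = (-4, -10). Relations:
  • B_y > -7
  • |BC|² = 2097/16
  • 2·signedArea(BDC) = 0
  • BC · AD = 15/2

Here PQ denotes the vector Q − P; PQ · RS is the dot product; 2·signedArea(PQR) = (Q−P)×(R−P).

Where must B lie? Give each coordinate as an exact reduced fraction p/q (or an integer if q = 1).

B = (-6, -27/4)

1. B_x = -6  [2·signedArea(BDC) = 0 ∩ BC · AD = 15/2]
2. B_y = -27/4  [2·signedArea(BDC) = 0 ∩ BC · AD = 15/2]
   → B = (-6, -27/4)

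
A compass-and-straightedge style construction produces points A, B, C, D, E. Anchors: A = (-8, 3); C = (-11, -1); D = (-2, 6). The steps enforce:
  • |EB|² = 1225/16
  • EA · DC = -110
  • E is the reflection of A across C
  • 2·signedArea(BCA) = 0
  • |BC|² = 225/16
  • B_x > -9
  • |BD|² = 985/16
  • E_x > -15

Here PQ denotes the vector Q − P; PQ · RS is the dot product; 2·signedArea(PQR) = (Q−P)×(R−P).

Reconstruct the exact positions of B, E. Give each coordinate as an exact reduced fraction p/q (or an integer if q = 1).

B = (-35/4, 2)
E = (-14, -5)

1. B_x = -35/4  [line -4·x + 3·y + -41 = 0 ∩ |BC|² = 225/16]
2. B_y = 2  [line -4·x + 3·y + -41 = 0 ∩ |BC|² = 225/16]
   → B = (-35/4, 2)
3. E_x = -14  [E is the reflection of A across C]
4. E_y = -5  [E is the reflection of A across C]
   → E = (-14, -5)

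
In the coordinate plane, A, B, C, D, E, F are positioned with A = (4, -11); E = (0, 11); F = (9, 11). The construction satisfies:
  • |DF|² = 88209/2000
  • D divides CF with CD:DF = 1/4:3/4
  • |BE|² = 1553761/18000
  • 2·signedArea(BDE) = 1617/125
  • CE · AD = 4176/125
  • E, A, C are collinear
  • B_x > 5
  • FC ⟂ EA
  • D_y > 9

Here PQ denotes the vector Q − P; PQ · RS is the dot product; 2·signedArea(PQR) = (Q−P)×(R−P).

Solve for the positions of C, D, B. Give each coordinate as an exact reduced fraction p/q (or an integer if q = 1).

1. C_x = 36/125  [E, A, C are collinear ∩ FC ⟂ EA]
2. C_y = 1177/125  [E, A, C are collinear ∩ FC ⟂ EA]
   → C = (36/125, 1177/125)
3. D_x = 1233/500  [D divides CF with CD:DF = 1/4:3/4]
4. D_y = 2453/250  [D divides CF with CD:DF = 1/4:3/4]
   → D = (1233/500, 2453/250)
5. B_x = 7733/1500  [line -297/250·x + -1233/500·y + 1419/100 = 0 ∩ |BE|² = 1553761/18000]
6. B_y = 2453/750  [line -297/250·x + -1233/500·y + 1419/100 = 0 ∩ |BE|² = 1553761/18000]
   → B = (7733/1500, 2453/750)

B = (7733/1500, 2453/750)
C = (36/125, 1177/125)
D = (1233/500, 2453/250)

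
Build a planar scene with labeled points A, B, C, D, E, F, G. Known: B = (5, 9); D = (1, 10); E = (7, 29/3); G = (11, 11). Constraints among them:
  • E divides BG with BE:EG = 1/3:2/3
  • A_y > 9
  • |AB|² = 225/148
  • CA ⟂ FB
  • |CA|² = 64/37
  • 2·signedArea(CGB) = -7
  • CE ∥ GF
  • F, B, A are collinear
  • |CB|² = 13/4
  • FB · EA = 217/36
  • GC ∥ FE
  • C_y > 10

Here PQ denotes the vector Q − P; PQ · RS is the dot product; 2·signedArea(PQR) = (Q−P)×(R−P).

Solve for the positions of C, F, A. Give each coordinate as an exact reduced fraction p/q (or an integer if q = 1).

1. C_x = 6  [line 2·x + -6·y + 51 = 0 ∩ |CB|² = 13/4]
2. C_y = 21/2  [line 2·x + -6·y + 51 = 0 ∩ |CB|² = 13/4]
   → C = (6, 21/2)
3. F_x = 12  [GC ∥ FE ∩ CE ∥ GF]
4. F_y = 61/6  [GC ∥ FE ∩ CE ∥ GF]
   → F = (12, 61/6)
5. A_x = 230/37  [F, B, A are collinear ∩ CA ⟂ FB]
6. A_y = 681/74  [F, B, A are collinear ∩ CA ⟂ FB]
   → A = (230/37, 681/74)

A = (230/37, 681/74)
C = (6, 21/2)
F = (12, 61/6)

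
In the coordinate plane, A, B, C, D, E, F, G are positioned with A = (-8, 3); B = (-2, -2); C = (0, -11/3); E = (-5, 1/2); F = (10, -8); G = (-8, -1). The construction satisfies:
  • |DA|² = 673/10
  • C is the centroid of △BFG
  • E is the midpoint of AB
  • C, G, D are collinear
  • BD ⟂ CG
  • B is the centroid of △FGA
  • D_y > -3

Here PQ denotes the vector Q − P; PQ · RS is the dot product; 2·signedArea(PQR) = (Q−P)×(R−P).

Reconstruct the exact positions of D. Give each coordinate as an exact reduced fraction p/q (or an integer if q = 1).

D = (-23/10, -29/10)

1. D_x = -23/10  [C, G, D are collinear ∩ BD ⟂ CG]
2. D_y = -29/10  [C, G, D are collinear ∩ BD ⟂ CG]
   → D = (-23/10, -29/10)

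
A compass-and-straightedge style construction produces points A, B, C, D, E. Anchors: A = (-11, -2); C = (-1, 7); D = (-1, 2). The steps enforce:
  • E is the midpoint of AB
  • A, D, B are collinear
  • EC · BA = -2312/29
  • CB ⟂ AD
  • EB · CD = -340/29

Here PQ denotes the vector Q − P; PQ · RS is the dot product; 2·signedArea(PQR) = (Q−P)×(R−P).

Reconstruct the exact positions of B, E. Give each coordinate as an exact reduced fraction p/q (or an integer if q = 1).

B = (21/29, 78/29)
E = (-149/29, 10/29)

1. B_x = 21/29  [A, D, B are collinear ∩ CB ⟂ AD]
2. B_y = 78/29  [A, D, B are collinear ∩ CB ⟂ AD]
   → B = (21/29, 78/29)
3. E_x = -149/29  [E is the midpoint of AB]
4. E_y = 10/29  [E is the midpoint of AB]
   → E = (-149/29, 10/29)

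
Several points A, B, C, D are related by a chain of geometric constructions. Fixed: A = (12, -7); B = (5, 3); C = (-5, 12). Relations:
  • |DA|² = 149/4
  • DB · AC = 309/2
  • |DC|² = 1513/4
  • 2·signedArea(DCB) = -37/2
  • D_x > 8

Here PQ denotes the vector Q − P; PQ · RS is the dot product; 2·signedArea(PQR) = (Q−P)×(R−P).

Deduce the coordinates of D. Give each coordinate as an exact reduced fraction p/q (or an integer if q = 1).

D = (17/2, -2)

1. D_x = 17/2  [DB · AC = 309/2 ∩ 2·signedArea(DCB) = -37/2]
2. D_y = -2  [DB · AC = 309/2 ∩ 2·signedArea(DCB) = -37/2]
   → D = (17/2, -2)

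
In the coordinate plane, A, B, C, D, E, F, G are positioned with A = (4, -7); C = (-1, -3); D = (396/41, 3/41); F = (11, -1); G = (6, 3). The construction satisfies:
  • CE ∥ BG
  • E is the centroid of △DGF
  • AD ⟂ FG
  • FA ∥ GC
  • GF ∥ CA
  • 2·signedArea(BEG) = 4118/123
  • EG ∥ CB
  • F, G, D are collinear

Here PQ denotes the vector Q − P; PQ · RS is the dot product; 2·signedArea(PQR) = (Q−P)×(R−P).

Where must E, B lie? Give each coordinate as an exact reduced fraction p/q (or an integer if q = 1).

1. E_x = 1093/123  [E is the centroid of △DGF]
2. E_y = 85/123  [E is the centroid of △DGF]
   → E = (1093/123, 85/123)
3. B_x = -478/123  [CE ∥ BG ∩ EG ∥ CB]
4. B_y = -85/123  [CE ∥ BG ∩ EG ∥ CB]
   → B = (-478/123, -85/123)

B = (-478/123, -85/123)
E = (1093/123, 85/123)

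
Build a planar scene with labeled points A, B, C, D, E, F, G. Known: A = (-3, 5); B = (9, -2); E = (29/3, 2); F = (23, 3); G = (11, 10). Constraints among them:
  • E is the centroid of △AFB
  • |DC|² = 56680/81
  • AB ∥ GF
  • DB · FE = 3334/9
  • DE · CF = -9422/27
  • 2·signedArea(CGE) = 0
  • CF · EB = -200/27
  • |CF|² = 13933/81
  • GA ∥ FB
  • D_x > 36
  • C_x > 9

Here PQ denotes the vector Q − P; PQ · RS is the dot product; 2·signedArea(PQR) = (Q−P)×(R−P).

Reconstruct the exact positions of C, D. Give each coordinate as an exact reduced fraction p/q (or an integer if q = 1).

C = (89/9, 10/3)
D = (109/3, 4)

1. C_x = 89/9  [2·signedArea(CGE) = 0 ∩ CF · EB = -200/27]
2. C_y = 10/3  [2·signedArea(CGE) = 0 ∩ CF · EB = -200/27]
   → C = (89/9, 10/3)
3. D_x = 109/3  [DB · FE = 3334/9 ∩ DE · CF = -9422/27]
4. D_y = 4  [DB · FE = 3334/9 ∩ DE · CF = -9422/27]
   → D = (109/3, 4)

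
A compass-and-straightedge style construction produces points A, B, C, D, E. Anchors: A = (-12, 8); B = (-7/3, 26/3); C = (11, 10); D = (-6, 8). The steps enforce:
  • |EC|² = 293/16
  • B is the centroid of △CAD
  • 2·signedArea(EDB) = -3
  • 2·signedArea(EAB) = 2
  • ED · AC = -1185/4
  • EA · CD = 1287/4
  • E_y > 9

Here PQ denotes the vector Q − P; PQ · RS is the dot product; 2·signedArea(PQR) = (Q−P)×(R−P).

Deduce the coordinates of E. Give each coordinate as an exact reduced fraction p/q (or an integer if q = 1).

E = (27/4, 19/2)

1. E_x = 27/4  [2·signedArea(EAB) = 2 ∩ ED · AC = -1185/4]
2. E_y = 19/2  [2·signedArea(EAB) = 2 ∩ ED · AC = -1185/4]
   → E = (27/4, 19/2)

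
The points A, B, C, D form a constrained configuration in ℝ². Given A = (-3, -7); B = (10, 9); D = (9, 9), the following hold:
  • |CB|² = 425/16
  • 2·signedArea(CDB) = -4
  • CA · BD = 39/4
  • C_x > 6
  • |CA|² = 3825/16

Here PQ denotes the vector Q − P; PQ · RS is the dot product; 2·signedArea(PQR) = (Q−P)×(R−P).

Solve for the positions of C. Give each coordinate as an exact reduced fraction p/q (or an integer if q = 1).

1. C_x = 27/4  [2·signedArea(CDB) = -4 ∩ CA · BD = 39/4]
2. C_y = 5  [2·signedArea(CDB) = -4 ∩ CA · BD = 39/4]
   → C = (27/4, 5)

C = (27/4, 5)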